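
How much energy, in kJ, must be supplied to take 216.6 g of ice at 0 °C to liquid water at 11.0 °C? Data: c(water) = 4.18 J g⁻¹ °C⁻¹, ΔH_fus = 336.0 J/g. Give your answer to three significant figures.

q = 82.7 kJ

q1 (melt at 0 °C): 216.6 × 336.0 = 72778 J
q2 (heat water 0.0→11.0 °C): 216.6 × 4.18 × 11.0 = 9959 J
Total: 72778 + 9959 = 82737 J = 82.7 kJ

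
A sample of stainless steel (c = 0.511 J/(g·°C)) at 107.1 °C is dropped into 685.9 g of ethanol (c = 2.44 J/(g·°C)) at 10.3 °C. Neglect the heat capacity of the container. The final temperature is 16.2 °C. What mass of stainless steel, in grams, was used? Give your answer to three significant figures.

q_gained = (685.9 × 2.44) × (16.2 − 10.3) = 9874 J
q_lost = m × 0.511 × (107.1 − 16.2) = 46.4499 m
m = 9874 / 46.4499 = 213 g

m = 213 g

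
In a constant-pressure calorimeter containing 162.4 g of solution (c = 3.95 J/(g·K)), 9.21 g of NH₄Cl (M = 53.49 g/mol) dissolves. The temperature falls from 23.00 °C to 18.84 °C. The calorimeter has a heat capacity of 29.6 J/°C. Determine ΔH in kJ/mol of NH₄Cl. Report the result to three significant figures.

|ΔT| = |18.84 − 23.00| = 4.16 °C
|q_surr| = (162.4 × 3.95 + 29.6) × 4.16 = 671.08 × 4.16 = 2792 J
n(NH₄Cl) = 9.21 / 53.49 = 0.1722 mol
Temperature fell, so q_rxn = +|q_surr| = 2.792 kJ
ΔH = q_rxn / n = 16.21 kJ/mol

ΔH = 16.2 kJ/mol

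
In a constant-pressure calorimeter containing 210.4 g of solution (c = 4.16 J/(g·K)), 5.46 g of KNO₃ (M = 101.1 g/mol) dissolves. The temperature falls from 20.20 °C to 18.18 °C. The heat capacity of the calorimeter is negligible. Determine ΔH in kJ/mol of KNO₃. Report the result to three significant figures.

|ΔT| = |18.18 − 20.20| = 2.02 °C
|q_surr| = (210.4 × 4.16) × 2.02 = 875.264 × 2.02 = 1768 J
n(KNO₃) = 5.46 / 101.1 = 0.05401 mol
Temperature fell, so q_rxn = +|q_surr| = 1.768 kJ
ΔH = q_rxn / n = 32.73 kJ/mol

ΔH = 32.7 kJ/mol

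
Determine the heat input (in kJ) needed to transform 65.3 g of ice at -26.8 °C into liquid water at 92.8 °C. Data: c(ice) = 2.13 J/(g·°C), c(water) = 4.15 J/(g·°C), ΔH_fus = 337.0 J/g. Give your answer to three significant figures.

q1 (heat ice -26.8→0.0 °C): 65.3 × 2.13 × 26.8 = 3728 J
q2 (melt at 0 °C): 65.3 × 337.0 = 22006 J
q3 (heat water 0.0→92.8 °C): 65.3 × 4.15 × 92.8 = 25148 J
Total: 3728 + 22006 + 25148 = 50882 J = 50.9 kJ

q = 50.9 kJ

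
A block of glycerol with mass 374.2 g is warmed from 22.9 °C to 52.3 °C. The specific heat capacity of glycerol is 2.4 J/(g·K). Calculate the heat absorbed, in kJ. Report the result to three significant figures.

q = 26.4 kJ

q = m c ΔT = 374.2 × 2.4 × (52.3 − 22.9)
q = 374.2 × 2.4 × 29.4 = 26400 J = 26.4 kJ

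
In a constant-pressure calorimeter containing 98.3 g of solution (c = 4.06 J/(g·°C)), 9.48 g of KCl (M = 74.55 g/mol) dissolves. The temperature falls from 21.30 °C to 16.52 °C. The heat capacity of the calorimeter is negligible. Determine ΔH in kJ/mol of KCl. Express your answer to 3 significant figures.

|ΔT| = |16.52 − 21.30| = 4.78 °C
|q_surr| = (98.3 × 4.06) × 4.78 = 399.098 × 4.78 = 1908 J
n(KCl) = 9.48 / 74.55 = 0.1272 mol
Temperature fell, so q_rxn = +|q_surr| = 1.908 kJ
ΔH = q_rxn / n = 15.00 kJ/mol

ΔH = 15.0 kJ/mol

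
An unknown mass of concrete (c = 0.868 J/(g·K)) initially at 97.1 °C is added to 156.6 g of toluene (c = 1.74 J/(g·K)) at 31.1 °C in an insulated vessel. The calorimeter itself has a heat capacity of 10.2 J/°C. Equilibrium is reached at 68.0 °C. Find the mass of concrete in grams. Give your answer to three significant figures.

q_gained = (156.6 × 1.74 + 10.2) × (68.0 − 31.1) = 10430 J
q_lost = m × 0.868 × (97.1 − 68.0) = 25.2588 m
m = 10430 / 25.2588 = 413 g

m = 413 g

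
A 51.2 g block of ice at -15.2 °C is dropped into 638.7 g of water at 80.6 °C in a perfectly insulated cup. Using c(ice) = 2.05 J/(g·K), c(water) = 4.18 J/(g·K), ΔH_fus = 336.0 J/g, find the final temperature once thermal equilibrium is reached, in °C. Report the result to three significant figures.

T_f = 68.1 °C

Heat to bring ice to 0 °C and melt it: q₁ = 51.2×2.05×15.2 + 51.2×336.0 = 18799 J
Heat the water can supply cooling to 0 °C: 638.7×4.18×80.6 = 215183 J > q₁, so all ice melts.
Energy balance: 638.7×4.18×(80.6 − T) = 18799 + 51.2×4.18×(T − 0)
2669.766(80.6 − T) = 18799 + 214.016 T
215183 − 18799 = 2883.782 T
T = 196384 / 2883.782 = 68.10 °C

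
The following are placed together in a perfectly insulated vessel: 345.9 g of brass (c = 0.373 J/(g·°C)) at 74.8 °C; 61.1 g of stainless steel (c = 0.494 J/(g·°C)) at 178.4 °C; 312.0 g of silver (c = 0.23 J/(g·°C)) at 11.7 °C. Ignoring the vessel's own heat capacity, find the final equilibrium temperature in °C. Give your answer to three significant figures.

Σ mᵢcᵢ(T − Tᵢ) = 0  ⇒  T = Σ mᵢcᵢTᵢ / Σ mᵢcᵢ
Σ mᵢcᵢ = 345.9×0.373 + 61.1×0.494 + 312.0×0.23 = 230.9641
Σ mᵢcᵢTᵢ = 129.0207×74.8 + 30.1834×178.4 + 71.76×11.7 = 15875
T = 15875 / 230.9641 = 68.73 °C

T_f = 68.7 °C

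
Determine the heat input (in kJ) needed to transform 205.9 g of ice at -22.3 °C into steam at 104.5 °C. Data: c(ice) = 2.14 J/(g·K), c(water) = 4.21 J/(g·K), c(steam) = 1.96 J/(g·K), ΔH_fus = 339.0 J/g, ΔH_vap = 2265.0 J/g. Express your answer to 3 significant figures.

q1 (heat ice -22.3→0.0 °C): 205.9 × 2.14 × 22.3 = 9826 J
q2 (melt at 0 °C): 205.9 × 339.0 = 69800 J
q3 (heat water 0.0→100.0 °C): 205.9 × 4.21 × 100.0 = 86684 J
q4 (vaporize at 100 °C): 205.9 × 2265.0 = 466364 J
q5 (heat steam 100.0→104.5 °C): 205.9 × 1.96 × 4.5 = 1816 J
Total: 9826 + 69800 + 86684 + 466364 + 1816 = 634490 J = 634 kJ

q = 634 kJ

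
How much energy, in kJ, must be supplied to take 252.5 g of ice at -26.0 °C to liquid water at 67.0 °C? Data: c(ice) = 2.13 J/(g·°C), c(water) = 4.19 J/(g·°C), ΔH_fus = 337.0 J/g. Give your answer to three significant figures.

q1 (heat ice -26.0→0.0 °C): 252.5 × 2.13 × 26.0 = 13983 J
q2 (melt at 0 °C): 252.5 × 337.0 = 85093 J
q3 (heat water 0.0→67.0 °C): 252.5 × 4.19 × 67.0 = 70884 J
Total: 13983 + 85093 + 70884 = 169960 J = 170 kJ

q = 170 kJ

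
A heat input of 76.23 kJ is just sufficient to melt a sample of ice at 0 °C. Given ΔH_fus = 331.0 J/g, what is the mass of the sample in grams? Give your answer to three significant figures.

m = 230 g

m = q / ΔH_fus = 76230 J / 331.0 J/g = 230 g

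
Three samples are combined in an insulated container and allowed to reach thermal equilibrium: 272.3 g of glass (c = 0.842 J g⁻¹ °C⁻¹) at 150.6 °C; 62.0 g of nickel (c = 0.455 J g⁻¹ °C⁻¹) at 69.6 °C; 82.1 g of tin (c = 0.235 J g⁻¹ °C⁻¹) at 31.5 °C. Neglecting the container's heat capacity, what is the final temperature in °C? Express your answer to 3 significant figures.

Σ mᵢcᵢ(T − Tᵢ) = 0  ⇒  T = Σ mᵢcᵢTᵢ / Σ mᵢcᵢ
Σ mᵢcᵢ = 272.3×0.842 + 62.0×0.455 + 82.1×0.235 = 276.7801
Σ mᵢcᵢTᵢ = 229.2766×150.6 + 28.21×69.6 + 19.2935×31.5 = 37100
T = 37100 / 276.7801 = 134.0 °C

T_f = 134 °C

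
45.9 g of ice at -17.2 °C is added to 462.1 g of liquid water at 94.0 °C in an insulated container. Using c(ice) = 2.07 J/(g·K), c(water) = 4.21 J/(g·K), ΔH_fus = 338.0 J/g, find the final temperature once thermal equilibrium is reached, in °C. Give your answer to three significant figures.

Heat to bring ice to 0 °C and melt it: q₁ = 45.9×2.07×17.2 + 45.9×338.0 = 17148 J
Heat the water can supply cooling to 0 °C: 462.1×4.21×94.0 = 182871 J > q₁, so all ice melts.
Energy balance: 462.1×4.21×(94.0 − T) = 17148 + 45.9×4.21×(T − 0)
1945.441(94.0 − T) = 17148 + 193.239 T
182871 − 17148 = 2138.680 T
T = 165723 / 2138.680 = 77.49 °C

T_f = 77.5 °C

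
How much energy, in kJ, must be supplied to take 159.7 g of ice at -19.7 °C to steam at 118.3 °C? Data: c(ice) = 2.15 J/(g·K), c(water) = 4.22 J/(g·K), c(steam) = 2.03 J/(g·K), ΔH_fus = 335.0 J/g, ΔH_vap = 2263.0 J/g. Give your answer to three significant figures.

q1 (heat ice -19.7→0.0 °C): 159.7 × 2.15 × 19.7 = 6764 J
q2 (melt at 0 °C): 159.7 × 335.0 = 53500 J
q3 (heat water 0.0→100.0 °C): 159.7 × 4.22 × 100.0 = 67393 J
q4 (vaporize at 100 °C): 159.7 × 2263.0 = 361401 J
q5 (heat steam 100.0→118.3 °C): 159.7 × 2.03 × 18.3 = 5933 J
Total: 6764 + 53500 + 67393 + 361401 + 5933 = 494991 J = 495 kJ

q = 495 kJ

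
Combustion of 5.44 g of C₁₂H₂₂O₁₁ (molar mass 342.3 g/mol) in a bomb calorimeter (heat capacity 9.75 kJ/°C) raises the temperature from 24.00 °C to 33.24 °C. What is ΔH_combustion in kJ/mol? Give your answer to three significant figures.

ΔH = -5670 kJ/mol

ΔT = 33.24 − 24.00 = 9.24 °C
q_cal = C_cal × ΔT = 9.75 × 9.24 = 90.09 kJ
n = 5.44 / 342.3 = 0.01589 mol
q_rxn = −q_cal = -90.09 kJ
ΔH = -90.09 / 0.01589 = -5670 kJ/mol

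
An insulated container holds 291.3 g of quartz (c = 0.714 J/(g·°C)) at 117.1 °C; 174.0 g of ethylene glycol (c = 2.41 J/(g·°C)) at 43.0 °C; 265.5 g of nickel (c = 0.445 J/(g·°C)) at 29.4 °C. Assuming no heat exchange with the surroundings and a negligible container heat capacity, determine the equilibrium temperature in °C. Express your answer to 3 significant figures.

T_f = 61.5 °C

Σ mᵢcᵢ(T − Tᵢ) = 0  ⇒  T = Σ mᵢcᵢTᵢ / Σ mᵢcᵢ
Σ mᵢcᵢ = 291.3×0.714 + 174.0×2.41 + 265.5×0.445 = 745.4757
Σ mᵢcᵢTᵢ = 207.9882×117.1 + 419.34×43.0 + 118.1475×29.4 = 45861
T = 45861 / 745.4757 = 61.52 °C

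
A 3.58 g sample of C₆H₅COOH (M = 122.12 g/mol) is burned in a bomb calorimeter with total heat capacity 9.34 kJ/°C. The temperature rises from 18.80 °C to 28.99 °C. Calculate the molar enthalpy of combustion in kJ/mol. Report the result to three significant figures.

ΔT = 28.99 − 18.80 = 10.19 °C
q_cal = C_cal × ΔT = 9.34 × 10.19 = 95.1746 kJ
n = 3.58 / 122.12 = 0.02932 mol
q_rxn = −q_cal = -95.1746 kJ
ΔH = -95.1746 / 0.02932 = -3246 kJ/mol

ΔH = -3250 kJ/mol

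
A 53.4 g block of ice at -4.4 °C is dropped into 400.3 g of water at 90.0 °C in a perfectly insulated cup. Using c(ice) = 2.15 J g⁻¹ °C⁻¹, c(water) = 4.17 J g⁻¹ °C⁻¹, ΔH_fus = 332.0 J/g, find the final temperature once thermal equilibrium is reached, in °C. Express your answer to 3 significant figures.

Heat to bring ice to 0 °C and melt it: q₁ = 53.4×2.15×4.4 + 53.4×332.0 = 18234 J
Heat the water can supply cooling to 0 °C: 400.3×4.17×90.0 = 150233 J > q₁, so all ice melts.
Energy balance: 400.3×4.17×(90.0 − T) = 18234 + 53.4×4.17×(T − 0)
1669.251(90.0 − T) = 18234 + 222.678 T
150233 − 18234 = 1891.929 T
T = 131999 / 1891.929 = 69.77 °C

T_f = 69.8 °C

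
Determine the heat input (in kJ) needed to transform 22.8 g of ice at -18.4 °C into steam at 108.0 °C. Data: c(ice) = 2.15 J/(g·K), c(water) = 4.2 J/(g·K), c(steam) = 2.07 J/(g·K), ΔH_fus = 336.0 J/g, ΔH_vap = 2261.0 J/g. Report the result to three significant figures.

q = 70.1 kJ

q1 (heat ice -18.4→0.0 °C): 22.8 × 2.15 × 18.4 = 902 J
q2 (melt at 0 °C): 22.8 × 336.0 = 7661 J
q3 (heat water 0.0→100.0 °C): 22.8 × 4.2 × 100.0 = 9576 J
q4 (vaporize at 100 °C): 22.8 × 2261.0 = 51551 J
q5 (heat steam 100.0→108.0 °C): 22.8 × 2.07 × 8.0 = 378 J
Total: 902 + 7661 + 9576 + 51551 + 378 = 70068 J = 70.1 kJ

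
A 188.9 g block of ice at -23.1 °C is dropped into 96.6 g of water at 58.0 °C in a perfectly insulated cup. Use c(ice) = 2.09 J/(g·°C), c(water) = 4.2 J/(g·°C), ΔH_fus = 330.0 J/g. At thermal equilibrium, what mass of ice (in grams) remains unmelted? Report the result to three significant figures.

Heat to warm all ice to 0 °C: 188.9×2.09×23.1 = 9119.9 J
Heat released by water cooling to 0 °C: 96.6×4.2×58.0 = 23532 J
23532 J < 9119.9 + 188.9×330.0 = 71456.9 J, so not all ice melts; final T = 0 °C.
Heat left for melting: 23532 − 9119.9 = 14412.1 J
Mass melted = 14412.1 / 330.0 = 43.67 g
Ice remaining = 188.9 − 43.67 = 145.23 g

m_ice remaining = 145 g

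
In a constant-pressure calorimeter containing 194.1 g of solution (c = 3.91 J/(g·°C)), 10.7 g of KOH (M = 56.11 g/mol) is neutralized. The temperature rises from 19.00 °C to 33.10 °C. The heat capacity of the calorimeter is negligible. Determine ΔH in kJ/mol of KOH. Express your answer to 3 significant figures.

|ΔT| = |33.10 − 19.00| = 14.10 °C
|q_surr| = (194.1 × 3.91) × 14.10 = 758.931 × 14.10 = 10700 J
n(KOH) = 10.7 / 56.11 = 0.1907 mol
Temperature rose, so q_rxn = −|q_surr| = -10.70 kJ
ΔH = q_rxn / n = -56.11 kJ/mol

ΔH = -56.1 kJ/mol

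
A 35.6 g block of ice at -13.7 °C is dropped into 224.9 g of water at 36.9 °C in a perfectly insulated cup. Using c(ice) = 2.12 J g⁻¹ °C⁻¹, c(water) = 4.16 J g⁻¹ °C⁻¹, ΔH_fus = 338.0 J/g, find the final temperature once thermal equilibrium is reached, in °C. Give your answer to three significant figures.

Heat to bring ice to 0 °C and melt it: q₁ = 35.6×2.12×13.7 + 35.6×338.0 = 13067 J
Heat the water can supply cooling to 0 °C: 224.9×4.16×36.9 = 34523.0 J > q₁, so all ice melts.
Energy balance: 224.9×4.16×(36.9 − T) = 13067 + 35.6×4.16×(T − 0)
935.584(36.9 − T) = 13067 + 148.096 T
34523.0 − 13067 = 1083.680 T
T = 21456.0 / 1083.680 = 19.80 °C

T_f = 19.8 °C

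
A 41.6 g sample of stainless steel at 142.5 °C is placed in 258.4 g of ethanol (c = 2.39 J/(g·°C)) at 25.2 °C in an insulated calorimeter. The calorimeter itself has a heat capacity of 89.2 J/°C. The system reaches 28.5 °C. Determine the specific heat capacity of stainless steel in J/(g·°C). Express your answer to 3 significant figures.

q_gained = (258.4 × 2.39 + 89.2) × (28.5 − 25.2) = 2332 J
q_lost = 41.6 × c × (142.5 − 28.5) = 4742.4 c
Set equal: c = 2332 / 4742.4 = 0.492 J/(g·°C)

c = 0.492 J/(g·°C)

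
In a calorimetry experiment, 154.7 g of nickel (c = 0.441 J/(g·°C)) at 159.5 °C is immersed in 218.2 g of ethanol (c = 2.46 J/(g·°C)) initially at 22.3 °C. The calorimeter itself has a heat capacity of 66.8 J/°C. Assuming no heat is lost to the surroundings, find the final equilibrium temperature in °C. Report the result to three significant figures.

T_f = 36.2 °C

Heat lost by nickel = heat gained by ethanol + calorimeter.
(154.7)(0.441)(159.5 − T) = [(218.2)(2.46) + 66.8](T − 22.3)
68.2227 (159.5 − T) = 603.572 (T − 22.3)
10882 − 68.2227 T = 603.572 T − 13460
24342 = 671.7947 T
T = 36.23 °C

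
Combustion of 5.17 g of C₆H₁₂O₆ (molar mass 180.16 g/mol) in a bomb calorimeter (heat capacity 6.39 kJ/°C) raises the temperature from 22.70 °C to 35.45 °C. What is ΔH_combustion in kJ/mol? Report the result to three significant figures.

ΔT = 35.45 − 22.70 = 12.75 °C
q_cal = C_cal × ΔT = 6.39 × 12.75 = 81.4725 kJ
n = 5.17 / 180.16 = 0.02870 mol
q_rxn = −q_cal = -81.4725 kJ
ΔH = -81.4725 / 0.02870 = -2839 kJ/mol

ΔH = -2840 kJ/mol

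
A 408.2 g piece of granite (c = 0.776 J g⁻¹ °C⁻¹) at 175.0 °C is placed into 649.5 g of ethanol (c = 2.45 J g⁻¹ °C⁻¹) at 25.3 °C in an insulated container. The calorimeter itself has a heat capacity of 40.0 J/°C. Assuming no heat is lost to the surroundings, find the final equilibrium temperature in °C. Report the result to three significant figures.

T_f = 49.6 °C

Heat lost by granite = heat gained by ethanol + calorimeter.
(408.2)(0.776)(175.0 − T) = [(649.5)(2.45) + 40.0](T − 25.3)
316.7632 (175.0 − T) = 1631.275 (T − 25.3)
55434 − 316.7632 T = 1631.275 T − 41271
96705 = 1948.0382 T
T = 49.64 °C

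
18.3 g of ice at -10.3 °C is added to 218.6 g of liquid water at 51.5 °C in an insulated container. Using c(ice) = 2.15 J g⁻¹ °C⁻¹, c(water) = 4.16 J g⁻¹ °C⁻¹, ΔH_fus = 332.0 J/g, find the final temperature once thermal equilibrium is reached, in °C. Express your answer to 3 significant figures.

Heat to bring ice to 0 °C and melt it: q₁ = 18.3×2.15×10.3 + 18.3×332.0 = 6480.9 J
Heat the water can supply cooling to 0 °C: 218.6×4.16×51.5 = 46832.9 J > q₁, so all ice melts.
Energy balance: 218.6×4.16×(51.5 − T) = 6480.9 + 18.3×4.16×(T − 0)
909.376(51.5 − T) = 6480.9 + 76.128 T
46832.9 − 6480.9 = 985.504 T
T = 40352.0 / 985.504 = 40.946 °C

T_f = 40.9 °C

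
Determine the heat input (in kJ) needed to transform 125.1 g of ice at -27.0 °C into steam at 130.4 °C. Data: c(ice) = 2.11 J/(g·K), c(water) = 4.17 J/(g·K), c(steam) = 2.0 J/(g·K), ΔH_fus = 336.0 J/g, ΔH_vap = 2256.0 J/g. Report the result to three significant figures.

q = 391 kJ

q1 (heat ice -27.0→0.0 °C): 125.1 × 2.11 × 27.0 = 7127 J
q2 (melt at 0 °C): 125.1 × 336.0 = 42034 J
q3 (heat water 0.0→100.0 °C): 125.1 × 4.17 × 100.0 = 52167 J
q4 (vaporize at 100 °C): 125.1 × 2256.0 = 282226 J
q5 (heat steam 100.0→130.4 °C): 125.1 × 2.0 × 30.4 = 7606 J
Total: 7127 + 42034 + 52167 + 282226 + 7606 = 391160 J = 391 kJ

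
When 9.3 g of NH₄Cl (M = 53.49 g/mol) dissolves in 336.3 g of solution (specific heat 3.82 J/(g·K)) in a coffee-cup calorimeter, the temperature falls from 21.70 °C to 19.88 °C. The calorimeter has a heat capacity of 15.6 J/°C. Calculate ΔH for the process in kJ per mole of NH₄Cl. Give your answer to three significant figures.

|ΔT| = |19.88 − 21.70| = 1.82 °C
|q_surr| = (336.3 × 3.82 + 15.6) × 1.82 = 1300.266 × 1.82 = 2366 J
n(NH₄Cl) = 9.3 / 53.49 = 0.1739 mol
Temperature fell, so q_rxn = +|q_surr| = 2.366 kJ
ΔH = q_rxn / n = 13.61 kJ/mol

ΔH = 13.6 kJ/mol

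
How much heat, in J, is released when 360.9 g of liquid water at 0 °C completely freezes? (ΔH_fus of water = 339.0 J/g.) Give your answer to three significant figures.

q = m × ΔH_fus = 360.9 × 339.0 = 122300 J

q = 122000 J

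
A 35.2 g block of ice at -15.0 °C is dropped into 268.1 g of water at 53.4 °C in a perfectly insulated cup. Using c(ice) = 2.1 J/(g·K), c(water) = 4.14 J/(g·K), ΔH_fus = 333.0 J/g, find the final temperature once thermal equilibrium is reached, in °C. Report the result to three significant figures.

Heat to bring ice to 0 °C and melt it: q₁ = 35.2×2.1×15.0 + 35.2×333.0 = 12830 J
Heat the water can supply cooling to 0 °C: 268.1×4.14×53.4 = 59270.5 J > q₁, so all ice melts.
Energy balance: 268.1×4.14×(53.4 − T) = 12830 + 35.2×4.14×(T − 0)
1109.934(53.4 − T) = 12830 + 145.728 T
59270.5 − 12830 = 1255.662 T
T = 46440.5 / 1255.662 = 36.98 °C

T_f = 37.0 °C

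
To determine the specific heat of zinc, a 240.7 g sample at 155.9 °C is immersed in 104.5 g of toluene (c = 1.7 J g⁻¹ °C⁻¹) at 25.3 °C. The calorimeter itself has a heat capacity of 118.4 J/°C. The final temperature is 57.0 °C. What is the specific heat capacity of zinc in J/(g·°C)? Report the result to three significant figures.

c = 0.394 J/(g·°C)

q_gained = (104.5 × 1.7 + 118.4) × (57.0 − 25.3) = 9385 J
q_lost = 240.7 × c × (155.9 − 57.0) = 23805.23 c
Set equal: c = 9385 / 23805.23 = 0.394 J/(g·°C)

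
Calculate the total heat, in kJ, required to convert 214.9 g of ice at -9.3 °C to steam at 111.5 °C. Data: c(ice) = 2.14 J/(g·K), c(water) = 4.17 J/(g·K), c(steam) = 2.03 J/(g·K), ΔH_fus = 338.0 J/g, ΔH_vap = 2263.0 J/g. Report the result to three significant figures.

q = 658 kJ

q1 (heat ice -9.3→0.0 °C): 214.9 × 2.14 × 9.3 = 4277 J
q2 (melt at 0 °C): 214.9 × 338.0 = 72636 J
q3 (heat water 0.0→100.0 °C): 214.9 × 4.17 × 100.0 = 89613 J
q4 (vaporize at 100 °C): 214.9 × 2263.0 = 486319 J
q5 (heat steam 100.0→111.5 °C): 214.9 × 2.03 × 11.5 = 5017 J
Total: 4277 + 72636 + 89613 + 486319 + 5017 = 657862 J = 658 kJ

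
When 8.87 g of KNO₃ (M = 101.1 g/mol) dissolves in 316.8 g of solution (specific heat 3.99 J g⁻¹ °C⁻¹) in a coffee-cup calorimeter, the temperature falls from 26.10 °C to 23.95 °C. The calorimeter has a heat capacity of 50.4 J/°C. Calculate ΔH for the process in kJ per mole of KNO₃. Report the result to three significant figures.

ΔH = 32.2 kJ/mol

|ΔT| = |23.95 − 26.10| = 2.15 °C
|q_surr| = (316.8 × 3.99 + 50.4) × 2.15 = 1314.432 × 2.15 = 2826 J
n(KNO₃) = 8.87 / 101.1 = 0.08773 mol
Temperature fell, so q_rxn = +|q_surr| = 2.826 kJ
ΔH = q_rxn / n = 32.21 kJ/mol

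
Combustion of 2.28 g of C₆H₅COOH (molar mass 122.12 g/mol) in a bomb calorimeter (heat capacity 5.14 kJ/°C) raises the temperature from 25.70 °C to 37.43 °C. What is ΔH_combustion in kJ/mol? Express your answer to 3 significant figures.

ΔT = 37.43 − 25.70 = 11.73 °C
q_cal = C_cal × ΔT = 5.14 × 11.73 = 60.2922 kJ
n = 2.28 / 122.12 = 0.01867 mol
q_rxn = −q_cal = -60.2922 kJ
ΔH = -60.2922 / 0.01867 = -3229 kJ/mol

ΔH = -3230 kJ/mol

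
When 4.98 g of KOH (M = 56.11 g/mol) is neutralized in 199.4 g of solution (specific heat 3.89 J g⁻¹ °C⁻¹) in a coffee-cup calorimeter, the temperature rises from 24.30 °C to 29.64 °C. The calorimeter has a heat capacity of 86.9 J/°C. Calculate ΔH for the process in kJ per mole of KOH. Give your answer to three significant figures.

ΔH = -51.9 kJ/mol

|ΔT| = |29.64 − 24.30| = 5.34 °C
|q_surr| = (199.4 × 3.89 + 86.9) × 5.34 = 862.566 × 5.34 = 4606 J
n(KOH) = 4.98 / 56.11 = 0.08875 mol
Temperature rose, so q_rxn = −|q_surr| = -4.606 kJ
ΔH = q_rxn / n = -51.90 kJ/mol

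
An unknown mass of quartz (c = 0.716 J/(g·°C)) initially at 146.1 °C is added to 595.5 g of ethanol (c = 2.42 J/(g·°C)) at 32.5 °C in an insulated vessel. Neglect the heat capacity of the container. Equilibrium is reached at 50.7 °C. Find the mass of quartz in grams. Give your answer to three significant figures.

q_gained = (595.5 × 2.42) × (50.7 − 32.5) = 26230 J
q_lost = m × 0.716 × (146.1 − 50.7) = 68.3064 m
m = 26230 / 68.3064 = 384 g

m = 384 g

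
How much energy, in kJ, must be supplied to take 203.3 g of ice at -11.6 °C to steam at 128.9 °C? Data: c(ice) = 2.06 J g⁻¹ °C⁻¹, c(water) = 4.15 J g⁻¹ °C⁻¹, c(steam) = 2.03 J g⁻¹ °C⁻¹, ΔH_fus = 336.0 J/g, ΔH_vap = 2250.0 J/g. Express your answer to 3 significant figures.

q = 627 kJ

q1 (heat ice -11.6→0.0 °C): 203.3 × 2.06 × 11.6 = 4858 J
q2 (melt at 0 °C): 203.3 × 336.0 = 68309 J
q3 (heat water 0.0→100.0 °C): 203.3 × 4.15 × 100.0 = 84370 J
q4 (vaporize at 100 °C): 203.3 × 2250.0 = 457425 J
q5 (heat steam 100.0→128.9 °C): 203.3 × 2.03 × 28.9 = 11927 J
Total: 4858 + 68309 + 84370 + 457425 + 11927 = 626889 J = 627 kJ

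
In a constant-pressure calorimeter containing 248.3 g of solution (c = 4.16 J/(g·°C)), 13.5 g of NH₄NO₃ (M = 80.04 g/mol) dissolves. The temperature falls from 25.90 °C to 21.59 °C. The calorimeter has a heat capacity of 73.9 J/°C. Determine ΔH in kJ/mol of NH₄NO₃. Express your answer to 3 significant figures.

|ΔT| = |21.59 − 25.90| = 4.31 °C
|q_surr| = (248.3 × 4.16 + 73.9) × 4.31 = 1106.828 × 4.31 = 4770 J
n(NH₄NO₃) = 13.5 / 80.04 = 0.1687 mol
Temperature fell, so q_rxn = +|q_surr| = 4.770 kJ
ΔH = q_rxn / n = 28.28 kJ/mol

ΔH = 28.3 kJ/mol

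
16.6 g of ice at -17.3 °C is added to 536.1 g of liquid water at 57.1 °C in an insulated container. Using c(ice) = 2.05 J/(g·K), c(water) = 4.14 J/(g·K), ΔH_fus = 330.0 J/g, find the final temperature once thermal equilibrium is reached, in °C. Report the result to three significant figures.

Heat to bring ice to 0 °C and melt it: q₁ = 16.6×2.05×17.3 + 16.6×330.0 = 6066.7 J
Heat the water can supply cooling to 0 °C: 536.1×4.14×57.1 = 126731 J > q₁, so all ice melts.
Energy balance: 536.1×4.14×(57.1 − T) = 6066.7 + 16.6×4.14×(T − 0)
2219.454(57.1 − T) = 6066.7 + 68.724 T
126731 − 6066.7 = 2288.178 T
T = 120664.3 / 2288.178 = 52.73 °C

T_f = 52.7 °C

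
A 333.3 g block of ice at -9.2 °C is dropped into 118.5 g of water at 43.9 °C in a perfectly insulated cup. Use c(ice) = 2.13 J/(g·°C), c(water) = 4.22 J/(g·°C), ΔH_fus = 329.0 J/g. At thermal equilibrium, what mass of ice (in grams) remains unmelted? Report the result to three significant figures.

m_ice remaining = 286 g

Heat to warm all ice to 0 °C: 333.3×2.13×9.2 = 6531.3 J
Heat released by water cooling to 0 °C: 118.5×4.22×43.9 = 21953 J
21953 J < 6531.3 + 333.3×329.0 = 116187.0 J, so not all ice melts; final T = 0 °C.
Heat left for melting: 21953 − 6531.3 = 15421.7 J
Mass melted = 15421.7 / 329.0 = 46.87 g
Ice remaining = 333.3 − 46.87 = 286.43 g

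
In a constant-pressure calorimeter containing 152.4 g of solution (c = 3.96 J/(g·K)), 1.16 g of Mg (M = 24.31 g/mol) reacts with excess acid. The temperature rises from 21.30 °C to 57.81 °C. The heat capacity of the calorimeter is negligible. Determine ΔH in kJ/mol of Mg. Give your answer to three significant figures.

|ΔT| = |57.81 − 21.30| = 36.51 °C
|q_surr| = (152.4 × 3.96) × 36.51 = 603.504 × 36.51 = 22030 J
n(Mg) = 1.16 / 24.31 = 0.04772 mol
Temperature rose, so q_rxn = −|q_surr| = -22.03 kJ
ΔH = q_rxn / n = -461.7 kJ/mol

ΔH = -462 kJ/mol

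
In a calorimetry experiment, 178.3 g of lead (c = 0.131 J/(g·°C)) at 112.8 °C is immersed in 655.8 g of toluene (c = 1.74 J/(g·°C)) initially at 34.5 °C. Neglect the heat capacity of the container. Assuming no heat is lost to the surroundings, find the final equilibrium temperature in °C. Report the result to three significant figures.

Heat lost by lead = heat gained by toluene.
(178.3)(0.131)(112.8 − T) = (655.8)(1.74)(T − 34.5)
23.3573 (112.8 − T) = 1141.092 (T − 34.5)
2634.7 − 23.3573 T = 1141.092 T − 39368
42002.7 = 1164.4493 T
T = 36.07 °C

T_f = 36.1 °C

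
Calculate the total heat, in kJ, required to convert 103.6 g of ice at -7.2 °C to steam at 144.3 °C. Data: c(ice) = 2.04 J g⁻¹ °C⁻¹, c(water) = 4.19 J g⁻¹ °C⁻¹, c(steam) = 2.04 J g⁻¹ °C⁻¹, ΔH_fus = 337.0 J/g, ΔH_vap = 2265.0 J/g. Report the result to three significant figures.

q1 (heat ice -7.2→0.0 °C): 103.6 × 2.04 × 7.2 = 1522 J
q2 (melt at 0 °C): 103.6 × 337.0 = 34913 J
q3 (heat water 0.0→100.0 °C): 103.6 × 4.19 × 100.0 = 43408 J
q4 (vaporize at 100 °C): 103.6 × 2265.0 = 234654 J
q5 (heat steam 100.0→144.3 °C): 103.6 × 2.04 × 44.3 = 9363 J
Total: 1522 + 34913 + 43408 + 234654 + 9363 = 323860 J = 324 kJ

q = 324 kJ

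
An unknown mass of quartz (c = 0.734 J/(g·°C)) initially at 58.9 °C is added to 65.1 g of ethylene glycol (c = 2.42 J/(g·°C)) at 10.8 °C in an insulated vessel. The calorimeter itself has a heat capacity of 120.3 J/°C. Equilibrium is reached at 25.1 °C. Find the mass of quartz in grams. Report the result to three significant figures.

q_gained = (65.1 × 2.42 + 120.3) × (25.1 − 10.8) = 3973 J
q_lost = m × 0.734 × (58.9 − 25.1) = 24.8092 m
m = 3973 / 24.8092 = 160 g

m = 160 g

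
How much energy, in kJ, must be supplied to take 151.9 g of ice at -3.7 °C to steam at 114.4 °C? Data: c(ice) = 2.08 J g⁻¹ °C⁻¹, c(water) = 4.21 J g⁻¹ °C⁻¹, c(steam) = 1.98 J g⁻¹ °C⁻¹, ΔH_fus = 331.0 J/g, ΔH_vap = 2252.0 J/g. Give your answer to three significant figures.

q = 462 kJ

q1 (heat ice -3.7→0.0 °C): 151.9 × 2.08 × 3.7 = 1169 J
q2 (melt at 0 °C): 151.9 × 331.0 = 50279 J
q3 (heat water 0.0→100.0 °C): 151.9 × 4.21 × 100.0 = 63950 J
q4 (vaporize at 100 °C): 151.9 × 2252.0 = 342079 J
q5 (heat steam 100.0→114.4 °C): 151.9 × 1.98 × 14.4 = 4331 J
Total: 1169 + 50279 + 63950 + 342079 + 4331 = 461808 J = 462 kJ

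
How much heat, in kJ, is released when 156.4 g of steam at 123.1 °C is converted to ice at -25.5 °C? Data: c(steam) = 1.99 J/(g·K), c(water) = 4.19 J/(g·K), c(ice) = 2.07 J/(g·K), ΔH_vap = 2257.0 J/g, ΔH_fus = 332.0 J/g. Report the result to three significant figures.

q1 (cool steam 123.1→100 °C): 156.4 × 1.99 × 23.1 = 7190 J
q2 (condense at 100 °C): 156.4 × 2257.0 = 352995 J
q3 (cool water 100→0 °C): 156.4 × 4.19 × 100.0 = 65532 J
q4 (freeze at 0 °C): 156.4 × 332.0 = 51925 J
q5 (cool ice 0→-25.5 °C): 156.4 × 2.07 × 25.5 = 8256 J
Total: 7190 + 352995 + 65532 + 51925 + 8256 = 485898 J = 486 kJ

q = 486 kJ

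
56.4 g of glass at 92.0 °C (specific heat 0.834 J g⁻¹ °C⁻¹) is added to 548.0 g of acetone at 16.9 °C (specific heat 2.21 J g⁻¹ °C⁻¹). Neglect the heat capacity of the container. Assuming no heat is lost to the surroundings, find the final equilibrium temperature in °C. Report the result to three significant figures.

T_f = 19.7 °C

Heat lost by glass = heat gained by acetone.
(56.4)(0.834)(92.0 − T) = (548.0)(2.21)(T − 16.9)
47.0376 (92.0 − T) = 1211.08 (T − 16.9)
4327.5 − 47.0376 T = 1211.08 T − 20467
24794.5 = 1258.1176 T
T = 19.71 °C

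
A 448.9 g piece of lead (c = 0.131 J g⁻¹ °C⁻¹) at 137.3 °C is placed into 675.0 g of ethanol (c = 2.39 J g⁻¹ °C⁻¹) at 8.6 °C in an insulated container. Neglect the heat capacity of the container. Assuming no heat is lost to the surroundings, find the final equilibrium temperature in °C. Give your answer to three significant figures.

Heat lost by lead = heat gained by ethanol.
(448.9)(0.131)(137.3 − T) = (675.0)(2.39)(T − 8.6)
58.8059 (137.3 − T) = 1613.25 (T − 8.6)
8074.1 − 58.8059 T = 1613.25 T − 13874
21948.1 = 1672.0559 T
T = 13.13 °C

T_f = 13.1 °C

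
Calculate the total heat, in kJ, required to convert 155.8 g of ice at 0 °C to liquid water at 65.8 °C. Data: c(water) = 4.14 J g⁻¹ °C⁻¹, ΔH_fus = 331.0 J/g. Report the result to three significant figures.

q = 94.0 kJ

q1 (melt at 0 °C): 155.8 × 331.0 = 51570 J
q2 (heat water 0.0→65.8 °C): 155.8 × 4.14 × 65.8 = 42442 J
Total: 51570 + 42442 = 94012 J = 94.0 kJ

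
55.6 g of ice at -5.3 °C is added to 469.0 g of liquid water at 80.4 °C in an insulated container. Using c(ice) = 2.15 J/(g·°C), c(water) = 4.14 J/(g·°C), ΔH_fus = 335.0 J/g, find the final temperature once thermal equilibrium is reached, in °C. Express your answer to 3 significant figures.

T_f = 63.0 °C

Heat to bring ice to 0 °C and melt it: q₁ = 55.6×2.15×5.3 + 55.6×335.0 = 19260 J
Heat the water can supply cooling to 0 °C: 469.0×4.14×80.4 = 156109 J > q₁, so all ice melts.
Energy balance: 469.0×4.14×(80.4 − T) = 19260 + 55.6×4.14×(T − 0)
1941.66(80.4 − T) = 19260 + 230.184 T
156109 − 19260 = 2171.844 T
T = 136849 / 2171.844 = 63.01 °C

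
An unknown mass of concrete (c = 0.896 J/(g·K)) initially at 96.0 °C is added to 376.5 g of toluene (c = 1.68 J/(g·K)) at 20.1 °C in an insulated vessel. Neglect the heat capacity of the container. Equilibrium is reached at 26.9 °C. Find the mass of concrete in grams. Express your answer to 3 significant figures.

q_gained = (376.5 × 1.68) × (26.9 − 20.1) = 4301 J
q_lost = m × 0.896 × (96.0 − 26.9) = 61.9136 m
m = 4301 / 61.9136 = 69.5 g

m = 69.5 g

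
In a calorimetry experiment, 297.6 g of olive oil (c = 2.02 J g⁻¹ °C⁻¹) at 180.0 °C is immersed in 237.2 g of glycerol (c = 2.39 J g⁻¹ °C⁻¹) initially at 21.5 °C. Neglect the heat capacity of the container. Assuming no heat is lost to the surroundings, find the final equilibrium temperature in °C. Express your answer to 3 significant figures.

T_f = 103 °C

Heat lost by olive oil = heat gained by glycerol.
(297.6)(2.02)(180.0 − T) = (237.2)(2.39)(T − 21.5)
601.152 (180.0 − T) = 566.908 (T − 21.5)
108210 − 601.152 T = 566.908 T − 12189
120399 = 1168.060 T
T = 103.1 °C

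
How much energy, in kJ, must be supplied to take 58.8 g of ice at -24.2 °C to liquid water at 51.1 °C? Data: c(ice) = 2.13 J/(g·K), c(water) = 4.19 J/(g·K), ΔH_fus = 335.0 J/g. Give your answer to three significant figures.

q1 (heat ice -24.2→0.0 °C): 58.8 × 2.13 × 24.2 = 3031 J
q2 (melt at 0 °C): 58.8 × 335.0 = 19698 J
q3 (heat water 0.0→51.1 °C): 58.8 × 4.19 × 51.1 = 12590 J
Total: 3031 + 19698 + 12590 = 35319 J = 35.3 kJ

q = 35.3 kJ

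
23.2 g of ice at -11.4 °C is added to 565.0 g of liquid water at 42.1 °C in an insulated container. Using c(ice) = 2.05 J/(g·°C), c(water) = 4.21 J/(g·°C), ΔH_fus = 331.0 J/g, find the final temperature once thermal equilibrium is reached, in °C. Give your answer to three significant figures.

T_f = 37.1 °C

Heat to bring ice to 0 °C and melt it: q₁ = 23.2×2.05×11.4 + 23.2×331.0 = 8221.4 J
Heat the water can supply cooling to 0 °C: 565.0×4.21×42.1 = 100141 J > q₁, so all ice melts.
Energy balance: 565.0×4.21×(42.1 − T) = 8221.4 + 23.2×4.21×(T − 0)
2378.65(42.1 − T) = 8221.4 + 97.672 T
100141 − 8221.4 = 2476.322 T
T = 91919.6 / 2476.322 = 37.12 °C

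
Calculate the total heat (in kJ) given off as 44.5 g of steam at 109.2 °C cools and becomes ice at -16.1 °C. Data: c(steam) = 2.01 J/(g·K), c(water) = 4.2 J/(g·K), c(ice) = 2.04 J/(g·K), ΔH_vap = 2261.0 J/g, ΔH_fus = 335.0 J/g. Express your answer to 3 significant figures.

q1 (cool steam 109.2→100 °C): 44.5 × 2.01 × 9.2 = 823 J
q2 (condense at 100 °C): 44.5 × 2261.0 = 100615 J
q3 (cool water 100→0 °C): 44.5 × 4.2 × 100.0 = 18690 J
q4 (freeze at 0 °C): 44.5 × 335.0 = 14908 J
q5 (cool ice 0→-16.1 °C): 44.5 × 2.04 × 16.1 = 1462 J
Total: 823 + 100615 + 18690 + 14908 + 1462 = 136498 J = 136 kJ

q = 136 kJ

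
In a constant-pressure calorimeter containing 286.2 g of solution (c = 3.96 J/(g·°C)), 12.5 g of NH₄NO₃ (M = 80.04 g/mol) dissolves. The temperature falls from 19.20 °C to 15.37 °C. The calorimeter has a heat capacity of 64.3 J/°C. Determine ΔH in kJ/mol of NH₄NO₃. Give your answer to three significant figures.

|ΔT| = |15.37 − 19.20| = 3.83 °C
|q_surr| = (286.2 × 3.96 + 64.3) × 3.83 = 1197.652 × 3.83 = 4587 J
n(NH₄NO₃) = 12.5 / 80.04 = 0.1562 mol
Temperature fell, so q_rxn = +|q_surr| = 4.587 kJ
ΔH = q_rxn / n = 29.37 kJ/mol

ΔH = 29.4 kJ/mol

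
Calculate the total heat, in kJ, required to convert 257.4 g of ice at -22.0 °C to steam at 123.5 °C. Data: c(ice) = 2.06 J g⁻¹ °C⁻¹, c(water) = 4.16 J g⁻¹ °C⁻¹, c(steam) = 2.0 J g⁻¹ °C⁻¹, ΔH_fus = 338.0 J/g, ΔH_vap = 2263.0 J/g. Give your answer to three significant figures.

q = 800 kJ

q1 (heat ice -22.0→0.0 °C): 257.4 × 2.06 × 22.0 = 11665 J
q2 (melt at 0 °C): 257.4 × 338.0 = 87001 J
q3 (heat water 0.0→100.0 °C): 257.4 × 4.16 × 100.0 = 107078 J
q4 (vaporize at 100 °C): 257.4 × 2263.0 = 582496 J
q5 (heat steam 100.0→123.5 °C): 257.4 × 2.0 × 23.5 = 12098 J
Total: 11665 + 87001 + 107078 + 582496 + 12098 = 800338 J = 800 kJ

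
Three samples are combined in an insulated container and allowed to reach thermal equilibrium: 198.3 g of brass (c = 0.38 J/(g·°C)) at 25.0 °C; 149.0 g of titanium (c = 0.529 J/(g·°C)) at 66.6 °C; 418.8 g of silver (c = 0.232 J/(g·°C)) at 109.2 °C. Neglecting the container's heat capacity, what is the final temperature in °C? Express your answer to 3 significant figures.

Σ mᵢcᵢ(T − Tᵢ) = 0  ⇒  T = Σ mᵢcᵢTᵢ / Σ mᵢcᵢ
Σ mᵢcᵢ = 198.3×0.38 + 149.0×0.529 + 418.8×0.232 = 251.3366
Σ mᵢcᵢTᵢ = 75.354×25.0 + 78.821×66.6 + 97.1616×109.2 = 17743
T = 17743 / 251.3366 = 70.59 °C

T_f = 70.6 °C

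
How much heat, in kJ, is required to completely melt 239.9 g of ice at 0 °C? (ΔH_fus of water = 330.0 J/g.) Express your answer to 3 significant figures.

q = m × ΔH_fus = 239.9 × 330.0 = 79170 J = 79.2 kJ

q = 79.2 kJ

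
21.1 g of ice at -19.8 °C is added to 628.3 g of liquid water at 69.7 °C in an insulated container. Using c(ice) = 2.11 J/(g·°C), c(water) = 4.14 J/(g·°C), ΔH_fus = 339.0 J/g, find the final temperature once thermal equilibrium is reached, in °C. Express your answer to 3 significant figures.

Heat to bring ice to 0 °C and melt it: q₁ = 21.1×2.11×19.8 + 21.1×339.0 = 8034.4 J
Heat the water can supply cooling to 0 °C: 628.3×4.14×69.7 = 181301 J > q₁, so all ice melts.
Energy balance: 628.3×4.14×(69.7 − T) = 8034.4 + 21.1×4.14×(T − 0)
2601.162(69.7 − T) = 8034.4 + 87.354 T
181301 − 8034.4 = 2688.516 T
T = 173266.6 / 2688.516 = 64.447 °C

T_f = 64.4 °C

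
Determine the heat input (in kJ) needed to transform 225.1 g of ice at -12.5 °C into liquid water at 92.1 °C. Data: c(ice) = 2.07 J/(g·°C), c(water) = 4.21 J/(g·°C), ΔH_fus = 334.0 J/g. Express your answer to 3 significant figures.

q1 (heat ice -12.5→0.0 °C): 225.1 × 2.07 × 12.5 = 5824 J
q2 (melt at 0 °C): 225.1 × 334.0 = 75183 J
q3 (heat water 0.0→92.1 °C): 225.1 × 4.21 × 92.1 = 87280 J
Total: 5824 + 75183 + 87280 = 168287 J = 168 kJ

q = 168 kJ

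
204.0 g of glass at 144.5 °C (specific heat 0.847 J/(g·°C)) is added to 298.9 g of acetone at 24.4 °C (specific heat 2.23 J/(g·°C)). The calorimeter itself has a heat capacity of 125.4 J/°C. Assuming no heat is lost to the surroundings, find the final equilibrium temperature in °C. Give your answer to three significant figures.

T_f = 45.9 °C

Heat lost by glass = heat gained by acetone + calorimeter.
(204.0)(0.847)(144.5 − T) = [(298.9)(2.23) + 125.4](T − 24.4)
172.788 (144.5 − T) = 791.947 (T − 24.4)
24968 − 172.788 T = 791.947 T − 19324
44292 = 964.735 T
T = 45.91 °C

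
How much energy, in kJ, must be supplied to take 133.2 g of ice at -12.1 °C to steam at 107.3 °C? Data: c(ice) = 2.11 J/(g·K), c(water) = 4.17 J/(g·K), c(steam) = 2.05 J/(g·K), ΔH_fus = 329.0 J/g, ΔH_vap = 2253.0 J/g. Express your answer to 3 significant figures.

q1 (heat ice -12.1→0.0 °C): 133.2 × 2.11 × 12.1 = 3401 J
q2 (melt at 0 °C): 133.2 × 329.0 = 43823 J
q3 (heat water 0.0→100.0 °C): 133.2 × 4.17 × 100.0 = 55544 J
q4 (vaporize at 100 °C): 133.2 × 2253.0 = 300100 J
q5 (heat steam 100.0→107.3 °C): 133.2 × 2.05 × 7.3 = 1993 J
Total: 3401 + 43823 + 55544 + 300100 + 1993 = 404861 J = 405 kJ

q = 405 kJ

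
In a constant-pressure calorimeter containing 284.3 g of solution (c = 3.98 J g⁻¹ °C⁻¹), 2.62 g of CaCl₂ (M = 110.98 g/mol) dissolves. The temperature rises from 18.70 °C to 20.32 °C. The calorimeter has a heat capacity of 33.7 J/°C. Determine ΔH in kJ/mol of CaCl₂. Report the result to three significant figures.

ΔH = -80.0 kJ/mol

|ΔT| = |20.32 − 18.70| = 1.62 °C
|q_surr| = (284.3 × 3.98 + 33.7) × 1.62 = 1165.214 × 1.62 = 1888 J
n(CaCl₂) = 2.62 / 110.98 = 0.02361 mol
Temperature rose, so q_rxn = −|q_surr| = -1.888 kJ
ΔH = q_rxn / n = -79.97 kJ/mol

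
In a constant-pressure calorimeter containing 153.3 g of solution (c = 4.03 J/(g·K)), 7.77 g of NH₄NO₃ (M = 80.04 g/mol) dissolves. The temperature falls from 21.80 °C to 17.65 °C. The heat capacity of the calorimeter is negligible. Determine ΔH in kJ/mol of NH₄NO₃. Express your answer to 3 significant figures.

ΔH = 26.4 kJ/mol

|ΔT| = |17.65 − 21.80| = 4.15 °C
|q_surr| = (153.3 × 4.03) × 4.15 = 617.799 × 4.15 = 2564 J
n(NH₄NO₃) = 7.77 / 80.04 = 0.09708 mol
Temperature fell, so q_rxn = +|q_surr| = 2.564 kJ
ΔH = q_rxn / n = 26.41 kJ/mol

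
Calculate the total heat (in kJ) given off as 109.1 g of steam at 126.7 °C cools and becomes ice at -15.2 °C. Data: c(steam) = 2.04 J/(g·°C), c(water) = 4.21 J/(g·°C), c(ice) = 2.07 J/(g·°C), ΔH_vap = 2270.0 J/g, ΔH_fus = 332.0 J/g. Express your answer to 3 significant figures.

q1 (cool steam 126.7→100 °C): 109.1 × 2.04 × 26.7 = 5942 J
q2 (condense at 100 °C): 109.1 × 2270.0 = 247657 J
q3 (cool water 100→0 °C): 109.1 × 4.21 × 100.0 = 45931 J
q4 (freeze at 0 °C): 109.1 × 332.0 = 36221 J
q5 (cool ice 0→-15.2 °C): 109.1 × 2.07 × 15.2 = 3433 J
Total: 5942 + 247657 + 45931 + 36221 + 3433 = 339184 J = 339 kJ

q = 339 kJ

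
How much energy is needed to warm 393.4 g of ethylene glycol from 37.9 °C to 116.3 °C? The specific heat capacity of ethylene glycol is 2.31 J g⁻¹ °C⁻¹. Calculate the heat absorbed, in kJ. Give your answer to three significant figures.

q = 71.2 kJ

q = m c ΔT = 393.4 × 2.31 × (116.3 − 37.9)
q = 393.4 × 2.31 × 78.4 = 71246 J = 71.2 kJ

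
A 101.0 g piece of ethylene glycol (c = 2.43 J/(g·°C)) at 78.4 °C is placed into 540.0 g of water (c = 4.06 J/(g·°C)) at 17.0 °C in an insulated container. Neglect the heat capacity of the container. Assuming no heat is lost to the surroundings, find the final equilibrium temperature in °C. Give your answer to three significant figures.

T_f = 23.2 °C

Heat lost by ethylene glycol = heat gained by water.
(101.0)(2.43)(78.4 − T) = (540.0)(4.06)(T − 17.0)
245.43 (78.4 − T) = 2192.4 (T − 17.0)
19242 − 245.43 T = 2192.4 T − 37271
56513 = 2437.83 T
T = 23.18 °C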